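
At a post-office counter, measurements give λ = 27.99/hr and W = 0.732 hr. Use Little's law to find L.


L = λW = 27.99·0.732 = 20.4887

Final: 20.4887


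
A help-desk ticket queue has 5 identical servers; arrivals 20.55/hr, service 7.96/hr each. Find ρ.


ρ = λ/(cμ) = 20.55/(5·7.96) = 20.55/39.80 = 0.5163

Final: 0.5163


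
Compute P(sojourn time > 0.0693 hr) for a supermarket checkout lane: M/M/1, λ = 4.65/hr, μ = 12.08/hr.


W ~ Exponential(μ−λ) for M/M/1.
μ − λ = 12.08 − 4.65 = 7.4300
P(W > t) = e^{−(μ−λ)t} = e^{−0.5149} = 0.597561

Final: 0.597561


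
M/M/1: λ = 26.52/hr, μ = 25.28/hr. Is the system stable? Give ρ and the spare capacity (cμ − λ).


Total capacity cμ = 1·25.28 = 25.28/hr
ρ = λ/(cμ) = 26.52/25.28 = 1.0491
Stable ⇔ ρ < 1: NO
Spare capacity = cμ − λ = 25.28 − 26.52 = -1.24/hr

Final: ρ = 1.0491; unstable; margin = -1.24/hr


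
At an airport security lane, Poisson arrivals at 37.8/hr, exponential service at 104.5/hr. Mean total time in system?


W = 1/(μ−λ) = 1/(104.5 − 37.8) = 1/66.70 = 0.01499 hr

Final: 0.01499 hr


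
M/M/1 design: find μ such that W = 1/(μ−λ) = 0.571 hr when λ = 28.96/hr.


W = 1/(μ−λ) ⇒ μ − λ = 1/W = 1/0.571 = 1.7513
μ = λ + 1/W = 28.96 + 1.7513 = 30.7113 per hr

Final: 30.7113 /hr


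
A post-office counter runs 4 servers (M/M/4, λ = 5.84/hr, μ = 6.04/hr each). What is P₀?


a = λ/μ = 5.84/6.04 = 0.9669; ρ = a/c = 0.2417
Σ_{k=0}^{3} a^k/k! (terms k=0..3) = 1.00000 + 0.96689 + 0.46744 + 0.15065 = 2.58498
Tail: a^4/(4!(1−ρ)) = 0.87398/(24·0.7583) = 0.04802
P₀ = 1/(2.58498 + 0.04802) = 1/2.63300 = 0.379795

Final: 0.379795


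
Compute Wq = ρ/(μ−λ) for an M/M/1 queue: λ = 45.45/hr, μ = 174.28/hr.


ρ = 45.45/174.28 = 0.2608
Wq = ρ/(μ−λ) = 0.2608/(174.28 − 45.45) = 0.2608/128.83 = 0.002024 hr

Final: 0.002024 hr


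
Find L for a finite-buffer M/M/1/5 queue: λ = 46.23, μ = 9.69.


ρ = 46.23/9.69 = 4.7709
L = ρ[1 − (K+1)ρ^K + Kρ^(K+1)] / [(1−ρ)(1−ρ^(K+1))]
Numerator: 4.7709·(1 − 6·2471.727457 + 5·11792.359168) = 210551.319883
Denominator: (-3.7709)·(-11791.359168) = 44464.010733
L = 210551.319883/44464.010733 = 4.7353

Final: 4.7353


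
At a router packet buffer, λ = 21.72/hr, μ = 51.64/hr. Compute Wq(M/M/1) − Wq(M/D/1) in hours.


ρ = 21.72/51.64 = 0.4206
Wq(M/M/1) = ρ/(μ−λ) = 0.4206/29.92 = 0.01406 hr
Wq(M/D/1) = ρ/(2(μ−λ)) = 0.007029 hr
Savings = 0.01406 − 0.007029 = 0.007029 hr

Final: 0.007029 hr


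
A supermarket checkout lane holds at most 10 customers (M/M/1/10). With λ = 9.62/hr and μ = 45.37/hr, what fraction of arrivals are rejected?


ρ = λ/μ = 9.62/45.37 = 0.2120
P_K = (1−ρ)ρ^K/(1−ρ^(K+1)) = (0.7880·0.0000001837)/(1 − 0.00000003895)
= 0.0000001447/1.000000 = 0.0000001447

Final: 0.0000001447


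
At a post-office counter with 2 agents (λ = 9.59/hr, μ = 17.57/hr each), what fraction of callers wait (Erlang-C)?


a = λ/μ = 0.5458; ρ = a/2 = 0.2729
P₀ = 0.571205 (from M/M/c formula)
C(c,a) = [a^c/(c!(1−ρ))]·P₀ = [0.29792/(2·0.7271)]·0.571205
= 0.20487·0.571205 = 0.117022

Final: 0.117022


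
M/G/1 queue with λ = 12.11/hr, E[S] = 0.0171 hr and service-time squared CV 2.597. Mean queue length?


ρ = λ·E[S] = 12.11·0.0171 = 0.2071
Lq = ρ²(1+C_s²)/(2(1−ρ)) = 0.04288·(1+2.597)/(2·0.7929)
= 0.04288·3.5970/1.5858 = 0.09727

Final: 0.09727


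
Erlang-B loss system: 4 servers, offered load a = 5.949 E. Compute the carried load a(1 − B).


B(4,5.949) = 0.466285 (Erlang-B)
Carried load = a(1 − B) = 5.949·(1 − 0.466285) = 5.949·0.533715 = 3.1751 E

Final: 3.1751 Erlangs


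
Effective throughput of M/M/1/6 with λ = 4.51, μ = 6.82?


ρ = 0.6613; P_K = (1−ρ)ρ^6/(1−ρ^7) = 0.029984
λ_eff = λ(1 − P_K) = 4.51·(1 − 0.029984) = 4.51·0.970016 = 4.3748 /hr

Final: 4.3748 /hr


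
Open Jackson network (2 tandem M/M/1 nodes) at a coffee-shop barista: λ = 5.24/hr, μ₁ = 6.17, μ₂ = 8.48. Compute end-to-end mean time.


Each node sees arrival rate λ = 5.24/hr (tandem ⇒ throughput preserved).
W₁ = 1/(μ₁−λ) = 1/(6.17−5.24) = 1.07527 hr
W₂ = 1/(μ₂−λ) = 1/(8.48−5.24) = 0.30864 hr
W_total = W₁ + W₂ = 1.07527 + 0.30864 = 1.38391 hr

Final: 1.38391 hr


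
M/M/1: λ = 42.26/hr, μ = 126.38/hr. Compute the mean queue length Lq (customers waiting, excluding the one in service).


ρ = 42.26/126.38 = 0.3344
Lq = ρ²/(1−ρ) = 0.1118/0.6656 = 0.1680

Final: 0.1680


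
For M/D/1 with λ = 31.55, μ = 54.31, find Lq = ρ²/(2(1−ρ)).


ρ = 31.55/54.31 = 0.5809
M/D/1: Lq = ρ²/(2(1−ρ)) = 0.3375/(2·0.4191) = 0.40264

Final: 0.40264


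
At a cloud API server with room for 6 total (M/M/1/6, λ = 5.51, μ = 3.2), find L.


ρ = 5.51/3.2 = 1.7219
L = ρ[1 − (K+1)ρ^K + Kρ^(K+1)] / [(1−ρ)(1−ρ^(K+1))]
Numerator: 1.7219·(1 − 7·26.062119 + 6·44.875711) = 151.214088
Denominator: (-0.7219)·(-43.875711) = 31.672779
L = 151.214088/31.672779 = 4.7743

Final: 4.7743


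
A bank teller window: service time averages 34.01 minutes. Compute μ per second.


μ = 1/(service time) in consistent units.
1 second = 0.0166667 min, so μ = 0.0166667/34.01 = 0.0004901 per second

Final: 0.0004901 /sec


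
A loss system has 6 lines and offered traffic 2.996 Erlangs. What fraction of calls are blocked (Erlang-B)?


B(c,a) = (a^c/c!) / Σ_{k=0}^{c} a^k/k!
a^6/6! = 1.004427
Σ terms (k=0..6): 1.00000 + 2.99600 + 4.48801 + 4.48202 + 3.35704 + 2.01154 + 1.00443 = 19.339031
B = 1.004427/19.339031 = 0.051938

Final: 0.051938


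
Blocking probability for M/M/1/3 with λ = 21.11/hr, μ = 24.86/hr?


ρ = λ/μ = 21.11/24.86 = 0.8492
P_K = (1−ρ)ρ^K/(1−ρ^(K+1)) = (0.1508·0.612296)/(1 − 0.519934)
= 0.092362/0.480066 = 0.192394

Final: 0.192394


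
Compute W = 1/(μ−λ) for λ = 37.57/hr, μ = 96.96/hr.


W = 1/(μ−λ) = 1/(96.96 − 37.57) = 1/59.39 = 0.01684 hr

Final: 0.01684 hr


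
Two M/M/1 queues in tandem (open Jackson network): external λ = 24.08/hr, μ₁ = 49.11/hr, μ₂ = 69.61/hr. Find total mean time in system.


Each node sees arrival rate λ = 24.08/hr (tandem ⇒ throughput preserved).
W₁ = 1/(μ₁−λ) = 1/(49.11−24.08) = 0.03995 hr
W₂ = 1/(μ₂−λ) = 1/(69.61−24.08) = 0.02196 hr
W_total = W₁ + W₂ = 0.03995 + 0.02196 = 0.06192 hr

Final: 0.06192 hr


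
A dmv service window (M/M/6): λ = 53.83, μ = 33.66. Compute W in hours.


a = 1.5992; ρ = 0.2665; P₀ = 0.201977
Lq = P₀·a^c·ρ/(c!(1−ρ)²) = 0.002325
Wq = Lq/λ = 0.002325/53.83 = 0.00004319 hr
W = Wq + 1/μ = 0.00004319 + 0.02971 = 0.02975 hr

Final: 0.02975 hr


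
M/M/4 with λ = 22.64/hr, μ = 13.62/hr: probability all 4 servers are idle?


a = λ/μ = 22.64/13.62 = 1.6623; ρ = a/c = 0.4156
Σ_{k=0}^{3} a^k/k! (terms k=0..3) = 1.00000 + 1.66226 + 1.38156 + 0.76550 = 4.80932
Tail: a^4/(4!(1−ρ)) = 7.63479/(24·0.5844) = 0.54431
P₀ = 1/(4.80932 + 0.54431) = 1/5.35364 = 0.186789

Final: 0.186789


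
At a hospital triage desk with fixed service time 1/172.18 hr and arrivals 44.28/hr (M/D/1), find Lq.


ρ = 44.28/172.18 = 0.2572
M/D/1: Lq = ρ²/(2(1−ρ)) = 0.06614/(2·0.7428) = 0.04452

Final: 0.04452


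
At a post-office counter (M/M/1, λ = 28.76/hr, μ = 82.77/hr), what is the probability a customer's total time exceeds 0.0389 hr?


W ~ Exponential(μ−λ) for M/M/1.
μ − λ = 82.77 − 28.76 = 54.0100
P(W > t) = e^{−(μ−λ)t} = e^{−2.1010} = 0.122335

Final: 0.122335


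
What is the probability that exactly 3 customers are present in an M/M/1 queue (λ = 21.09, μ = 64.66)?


ρ = 21.09/64.66 = 0.3262
P_n = (1−ρ)·ρ^n = (1 − 0.3262)·0.3262^3 = 0.6738·0.034699 = 0.023382

Final: 0.023382


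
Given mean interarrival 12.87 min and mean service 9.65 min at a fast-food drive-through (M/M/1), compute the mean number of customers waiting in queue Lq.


λ = 60/12.87 = 4.6620 /hr
μ = 60/9.65 = 6.2176 /hr
ρ = λ/μ = 4.6620/6.2176 = 0.7498
Lq = ρ²/(1−ρ) = 0.5622/0.2502 = 2.2471

Final: 2.2471


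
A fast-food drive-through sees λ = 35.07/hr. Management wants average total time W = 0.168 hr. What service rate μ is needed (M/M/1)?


W = 1/(μ−λ) ⇒ μ − λ = 1/W = 1/0.168 = 5.9524
μ = λ + 1/W = 35.07 + 5.9524 = 41.0224 per hr

Final: 41.0224 /hr


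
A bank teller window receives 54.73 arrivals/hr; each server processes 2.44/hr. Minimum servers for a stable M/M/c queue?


Stability requires cμ > λ ⇔ c > λ/μ.
λ/μ = 54.73/2.44 = 22.4303
Minimum integer c = ⌊22.4303⌋ + 1 = 23
Check: 23·2.44 = 56.12 > 54.73, while 22·2.44 = 53.68 ≤ 54.73

Final: 23 servers


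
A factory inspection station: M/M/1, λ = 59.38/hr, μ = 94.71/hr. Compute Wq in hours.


ρ = 59.38/94.71 = 0.6270
Wq = ρ/(μ−λ) = 0.6270/(94.71 − 59.38) = 0.6270/35.33 = 0.01775 hr

Final: 0.01775 hr


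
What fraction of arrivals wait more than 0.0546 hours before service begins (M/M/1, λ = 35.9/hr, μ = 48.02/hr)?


ρ = 35.9/48.02 = 0.7476
P(Wq > t) = ρ·e^{−(μ−λ)t} = 0.7476·e^{−0.6618}
= 0.7476·0.515947 = 0.385724

Final: 0.385724


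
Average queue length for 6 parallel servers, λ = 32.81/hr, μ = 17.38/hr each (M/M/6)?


a = λ/μ = 1.8878; ρ = a/6 = 0.3146
P₀ = 0.151247
Lq = P₀·a^c·ρ / (c!·(1−ρ)²) = 0.151247·45.26252·0.3146/(720·0.46973)
= 0.006369

Final: 0.006369


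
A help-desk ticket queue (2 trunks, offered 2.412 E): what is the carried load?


B(2,2.412) = 0.460201 (Erlang-B)
Carried load = a(1 − B) = 2.412·(1 − 0.460201) = 2.412·0.539799 = 1.3020 E

Final: 1.3020 Erlangs


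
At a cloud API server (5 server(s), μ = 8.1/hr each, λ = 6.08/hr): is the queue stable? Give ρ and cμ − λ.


Total capacity cμ = 5·8.1 = 40.50/hr
ρ = λ/(cμ) = 6.08/40.50 = 0.1501
Stable ⇔ ρ < 1: YES
Spare capacity = cμ − λ = 40.50 − 6.08 = 34.42/hr

Final: ρ = 0.1501; stable; margin = 34.42/hr


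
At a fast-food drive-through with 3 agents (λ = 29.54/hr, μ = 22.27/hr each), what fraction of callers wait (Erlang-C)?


a = λ/μ = 1.3264; ρ = a/3 = 0.4421
P₀ = 0.256184 (from M/M/c formula)
C(c,a) = [a^c/(c!(1−ρ))]·P₀ = [2.33384/(6·0.5579)]·0.256184
= 0.69727·0.256184 = 0.178629

Final: 0.178629


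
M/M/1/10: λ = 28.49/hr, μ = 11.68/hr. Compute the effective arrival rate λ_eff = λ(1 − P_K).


ρ = 2.4392; P_K = (1−ρ)ρ^10/(1−ρ^11) = 0.590064
λ_eff = λ(1 − P_K) = 28.49·(1 − 0.590064) = 28.49·0.409936 = 11.6791 /hr

Final: 11.6791 /hr


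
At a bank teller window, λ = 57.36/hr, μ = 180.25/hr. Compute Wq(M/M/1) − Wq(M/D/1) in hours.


ρ = 57.36/180.25 = 0.3182
Wq(M/M/1) = ρ/(μ−λ) = 0.3182/122.89 = 0.002590 hr
Wq(M/D/1) = ρ/(2(μ−λ)) = 0.001295 hr
Savings = 0.002590 − 0.001295 = 0.001295 hr

Final: 0.001295 hr


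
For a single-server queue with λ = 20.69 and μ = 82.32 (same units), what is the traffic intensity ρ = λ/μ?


ρ = λ/μ = 20.69/82.32 = 0.2513

Final: 0.2513


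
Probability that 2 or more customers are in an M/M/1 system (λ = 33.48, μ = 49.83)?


ρ = 33.48/49.83 = 0.6719
P(N ≥ n) = ρ^n = 0.6719^2 = 0.451429

Final: 0.451429


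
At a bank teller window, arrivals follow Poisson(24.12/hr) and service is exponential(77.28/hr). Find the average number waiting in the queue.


ρ = 24.12/77.28 = 0.3121
Lq = ρ²/(1−ρ) = 0.09741/0.6879 = 0.1416

Final: 0.1416


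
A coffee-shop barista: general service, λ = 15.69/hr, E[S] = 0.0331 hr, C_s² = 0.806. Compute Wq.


ρ = λ·E[S] = 15.69·0.0331 = 0.5193
E[S²] = E[S]²(1+C_s²) = 0.0331²·(1+0.806) = 0.001979
Wq = λ·E[S²]/(2(1−ρ)) = 15.69·0.001979/(2·0.4807) = 0.03229 hr

Final: 0.03229 hr


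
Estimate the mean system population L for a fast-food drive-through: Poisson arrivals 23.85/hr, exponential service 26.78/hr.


ρ = λ/μ = 23.85/26.78 = 0.8906
L = ρ/(1−ρ) = 0.8906/(1 − 0.8906) = 0.8906/0.1094 = 8.1399

Final: 8.1399


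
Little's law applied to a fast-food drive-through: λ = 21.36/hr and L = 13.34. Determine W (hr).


W = L/λ = 13.34/21.36 = 0.6245 hr

Final: 0.6245 hr


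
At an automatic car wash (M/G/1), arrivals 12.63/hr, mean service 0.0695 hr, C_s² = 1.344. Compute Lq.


ρ = λ·E[S] = 12.63·0.0695 = 0.8778
Lq = ρ²(1+C_s²)/(2(1−ρ)) = 0.7705·(1+1.344)/(2·0.1222)
= 0.7705·2.3440/0.2444 = 7.38889

Final: 7.38889


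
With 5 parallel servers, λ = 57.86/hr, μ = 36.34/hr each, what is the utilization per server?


ρ = λ/(cμ) = 57.86/(5·36.34) = 57.86/181.70 = 0.3184

Final: 0.3184


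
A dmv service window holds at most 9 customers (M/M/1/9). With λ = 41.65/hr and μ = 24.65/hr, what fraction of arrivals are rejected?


ρ = λ/μ = 41.65/24.65 = 1.6897
P_K = (1−ρ)ρ^K/(1−ρ^(K+1)) = (-0.6897·112.249067)/(1 − 189.662216)
= -77.413150/-188.662216 = 0.410327

Final: 0.410327


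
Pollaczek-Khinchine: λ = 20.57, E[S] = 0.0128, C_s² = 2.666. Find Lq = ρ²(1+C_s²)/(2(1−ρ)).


ρ = λ·E[S] = 20.57·0.0128 = 0.2633
Lq = ρ²(1+C_s²)/(2(1−ρ)) = 0.06932·(1+2.666)/(2·0.7367)
= 0.06932·3.6660/1.4734 = 0.17249

Final: 0.17249


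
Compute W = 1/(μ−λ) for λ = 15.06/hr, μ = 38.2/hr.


W = 1/(μ−λ) = 1/(38.2 − 15.06) = 1/23.14 = 0.04322 hr

Final: 0.04322 hr


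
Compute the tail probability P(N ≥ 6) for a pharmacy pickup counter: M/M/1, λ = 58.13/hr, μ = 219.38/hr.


ρ = 58.13/219.38 = 0.2650
P(N ≥ n) = ρ^n = 0.2650^6 = 0.0003461

Final: 0.0003461


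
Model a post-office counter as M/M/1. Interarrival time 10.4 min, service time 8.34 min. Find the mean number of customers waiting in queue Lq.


λ = 60/10.4 = 5.7692 /hr
μ = 60/8.34 = 7.1942 /hr
ρ = λ/μ = 5.7692/7.1942 = 0.8019
Lq = ρ²/(1−ρ) = 0.6431/0.1981 = 3.2466

Final: 3.2466


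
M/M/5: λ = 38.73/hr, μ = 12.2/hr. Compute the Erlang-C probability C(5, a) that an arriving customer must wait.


a = λ/μ = 3.1746; ρ = a/5 = 0.6349
P₀ = 0.038259 (from M/M/c formula)
C(c,a) = [a^c/(c!(1−ρ))]·P₀ = [322.43214/(120·0.3651)]·0.038259
= 7.35981·0.038259 = 0.281579

Final: 0.281579


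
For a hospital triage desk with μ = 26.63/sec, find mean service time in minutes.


Mean service time = 1/μ = 1/26.63 second = 0.03755 second
In minutes: 0.03755 × 0.0166667 = 0.0006259 min

Final: 0.0006259 min


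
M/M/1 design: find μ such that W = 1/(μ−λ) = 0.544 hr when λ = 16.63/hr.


W = 1/(μ−λ) ⇒ μ − λ = 1/W = 1/0.544 = 1.8382
μ = λ + 1/W = 16.63 + 1.8382 = 18.4682 per hr

Final: 18.4682 /hr


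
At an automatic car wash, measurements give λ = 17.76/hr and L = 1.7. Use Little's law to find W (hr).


W = L/λ = 1.7/17.76 = 0.09572 hr

Final: 0.09572 hr


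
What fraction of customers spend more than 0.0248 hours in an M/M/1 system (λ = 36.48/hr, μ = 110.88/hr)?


W ~ Exponential(μ−λ) for M/M/1.
μ − λ = 110.88 − 36.48 = 74.4000
P(W > t) = e^{−(μ−λ)t} = e^{−1.8451} = 0.158006

Final: 0.158006


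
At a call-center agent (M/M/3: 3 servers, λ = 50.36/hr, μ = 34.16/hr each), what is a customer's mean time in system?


a = 1.4742; ρ = 0.4914; P₀ = 0.216876
Lq = P₀·a^c·ρ/(c!(1−ρ)²) = 0.22003
Wq = Lq/λ = 0.22003/50.36 = 0.004369 hr
W = Wq + 1/μ = 0.004369 + 0.02927 = 0.03364 hr

Final: 0.03364 hr


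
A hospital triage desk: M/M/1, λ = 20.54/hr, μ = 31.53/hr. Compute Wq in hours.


ρ = 20.54/31.53 = 0.6514
Wq = ρ/(μ−λ) = 0.6514/(31.53 − 20.54) = 0.6514/10.99 = 0.05928 hr

Final: 0.05928 hr


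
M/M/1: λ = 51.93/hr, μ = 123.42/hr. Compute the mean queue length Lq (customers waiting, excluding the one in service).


ρ = 51.93/123.42 = 0.4208
Lq = ρ²/(1−ρ) = 0.1770/0.5792 = 0.3056

Final: 0.3056


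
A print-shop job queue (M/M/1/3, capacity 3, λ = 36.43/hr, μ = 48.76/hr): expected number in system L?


ρ = 36.43/48.76 = 0.7471
L = ρ[1 − (K+1)ρ^K + Kρ^(K+1)] / [(1−ρ)(1−ρ^(K+1))]
Numerator: 0.7471·(1 − 4·0.417048 + 3·0.311589) = 0.199164
Denominator: (0.2529)·(0.688411) = 0.174079
L = 0.199164/0.174079 = 1.1441

Final: 1.1441


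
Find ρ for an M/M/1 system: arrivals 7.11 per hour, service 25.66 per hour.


ρ = λ/μ = 7.11/25.66 = 0.2771

Final: 0.2771


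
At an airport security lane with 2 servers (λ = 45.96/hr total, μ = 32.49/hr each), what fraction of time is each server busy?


ρ = λ/(cμ) = 45.96/(2·32.49) = 45.96/64.98 = 0.7073

Final: 0.7073


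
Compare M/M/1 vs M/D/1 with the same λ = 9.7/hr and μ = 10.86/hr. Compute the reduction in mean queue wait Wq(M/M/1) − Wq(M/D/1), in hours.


ρ = 9.7/10.86 = 0.8932
Wq(M/M/1) = ρ/(μ−λ) = 0.8932/1.16 = 0.76999 hr
Wq(M/D/1) = ρ/(2(μ−λ)) = 0.38499 hr
Savings = 0.76999 − 0.38499 = 0.38499 hr

Final: 0.38499 hr


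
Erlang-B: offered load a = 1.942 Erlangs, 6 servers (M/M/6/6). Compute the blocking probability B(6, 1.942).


B(c,a) = (a^c/c!) / Σ_{k=0}^{c} a^k/k!
a^6/6! = 0.074501
Σ terms (k=0..6): 1.00000 + 1.94200 + 1.88568 + 1.22066 + 0.59263 + 0.23018 + 0.07450 = 6.945659
B = 0.074501/6.945659 = 0.010726

Final: 0.010726


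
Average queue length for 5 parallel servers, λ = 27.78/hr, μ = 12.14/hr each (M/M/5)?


a = λ/μ = 2.2883; ρ = a/5 = 0.4577
P₀ = 0.099899
Lq = P₀·a^c·ρ / (c!·(1−ρ)²) = 0.099899·62.74336·0.4577/(120·0.29413)
= 0.08127

Final: 0.08127


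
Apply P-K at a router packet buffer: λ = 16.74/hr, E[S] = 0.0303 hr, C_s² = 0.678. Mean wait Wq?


ρ = λ·E[S] = 16.74·0.0303 = 0.5072
E[S²] = E[S]²(1+C_s²) = 0.0303²·(1+0.678) = 0.001541
Wq = λ·E[S²]/(2(1−ρ)) = 16.74·0.001541/(2·0.4928) = 0.02617 hr

Final: 0.02617 hr


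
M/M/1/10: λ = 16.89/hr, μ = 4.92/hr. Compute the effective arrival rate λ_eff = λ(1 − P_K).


ρ = 3.4329; P_K = (1−ρ)ρ^10/(1−ρ^11) = 0.708704
λ_eff = λ(1 − P_K) = 16.89·(1 − 0.708704) = 16.89·0.291296 = 4.9200 /hr

Final: 4.9200 /hr


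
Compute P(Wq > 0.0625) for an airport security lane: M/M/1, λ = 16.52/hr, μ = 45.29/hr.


ρ = 16.52/45.29 = 0.3648
P(Wq > t) = ρ·e^{−(μ−λ)t} = 0.3648·e^{−1.7981}
= 0.3648·0.165609 = 0.060408

Final: 0.060408


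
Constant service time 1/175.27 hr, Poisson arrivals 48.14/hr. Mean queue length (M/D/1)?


ρ = 48.14/175.27 = 0.2747
M/D/1: Lq = ρ²/(2(1−ρ)) = 0.07544/(2·0.7253) = 0.05200

Final: 0.05200


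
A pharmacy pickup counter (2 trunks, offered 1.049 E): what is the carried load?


B(2,1.049) = 0.211681 (Erlang-B)
Carried load = a(1 − B) = 1.049·(1 − 0.211681) = 1.049·0.788319 = 0.8269 E

Final: 0.8269 Erlangs


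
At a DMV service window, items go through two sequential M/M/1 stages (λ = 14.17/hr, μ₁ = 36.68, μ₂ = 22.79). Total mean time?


Each node sees arrival rate λ = 14.17/hr (tandem ⇒ throughput preserved).
W₁ = 1/(μ₁−λ) = 1/(36.68−14.17) = 0.04442 hr
W₂ = 1/(μ₂−λ) = 1/(22.79−14.17) = 0.11601 hr
W_total = W₁ + W₂ = 0.04442 + 0.11601 = 0.16043 hr

Final: 0.16043 hr


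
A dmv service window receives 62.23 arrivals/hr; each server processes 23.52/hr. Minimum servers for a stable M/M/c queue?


Stability requires cμ > λ ⇔ c > λ/μ.
λ/μ = 62.23/23.52 = 2.6458
Minimum integer c = ⌊2.6458⌋ + 1 = 3
Check: 3·23.52 = 70.56 > 62.23, while 2·23.52 = 47.04 ≤ 62.23

Final: 3 servers


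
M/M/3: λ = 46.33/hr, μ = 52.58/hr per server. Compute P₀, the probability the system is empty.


a = λ/μ = 46.33/52.58 = 0.8811; ρ = a/c = 0.2937
Σ_{k=0}^{2} a^k/k! (terms k=0..2) = 1.00000 + 0.88113 + 0.38820 = 2.26933
Tail: a^3/(3!(1−ρ)) = 0.68411/(6·0.7063) = 0.16143
P₀ = 1/(2.26933 + 0.16143) = 1/2.43076 = 0.411393

Final: 0.411393


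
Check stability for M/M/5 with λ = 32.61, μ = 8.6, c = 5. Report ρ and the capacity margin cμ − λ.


Total capacity cμ = 5·8.6 = 43.00/hr
ρ = λ/(cμ) = 32.61/43.00 = 0.7584
Stable ⇔ ρ < 1: YES
Spare capacity = cμ − λ = 43.00 − 32.61 = 10.39/hr

Final: ρ = 0.7584; stable; margin = 10.39/hr


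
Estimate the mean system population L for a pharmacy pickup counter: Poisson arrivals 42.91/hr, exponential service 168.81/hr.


ρ = λ/μ = 42.91/168.81 = 0.2542
L = ρ/(1−ρ) = 0.2542/(1 − 0.2542) = 0.2542/0.7458 = 0.3408

Final: 0.3408


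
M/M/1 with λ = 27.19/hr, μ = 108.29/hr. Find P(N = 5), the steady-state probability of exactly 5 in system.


ρ = 27.19/108.29 = 0.2511
P_n = (1−ρ)·ρ^n = (1 − 0.2511)·0.2511^5 = 0.7489·0.0009979 = 0.0007474

Final: 0.0007474


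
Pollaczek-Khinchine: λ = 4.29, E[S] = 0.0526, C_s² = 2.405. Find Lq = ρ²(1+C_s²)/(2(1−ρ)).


ρ = λ·E[S] = 4.29·0.0526 = 0.2257
Lq = ρ²(1+C_s²)/(2(1−ρ)) = 0.05092·(1+2.405)/(2·0.7743)
= 0.05092·3.4050/1.5487 = 0.11195

Final: 0.11195


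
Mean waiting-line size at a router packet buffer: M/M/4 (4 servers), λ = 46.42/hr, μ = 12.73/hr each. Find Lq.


a = λ/μ = 3.6465; ρ = a/4 = 0.9116
P₀ = 0.009733
Lq = P₀·a^c·ρ / (c!·(1−ρ)²) = 0.009733·176.81004·0.9116/(24·0.007810)
= 8.37007

Final: 8.37007


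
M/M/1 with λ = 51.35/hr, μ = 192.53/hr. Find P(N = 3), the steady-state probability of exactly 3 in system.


ρ = 51.35/192.53 = 0.2667
P_n = (1−ρ)·ρ^n = (1 − 0.2667)·0.2667^3 = 0.7333·0.018973 = 0.013912

Final: 0.013912


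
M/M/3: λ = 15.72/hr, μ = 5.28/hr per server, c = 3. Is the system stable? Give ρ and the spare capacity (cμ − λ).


Total capacity cμ = 3·5.28 = 15.84/hr
ρ = λ/(cμ) = 15.72/15.84 = 0.9924
Stable ⇔ ρ < 1: YES
Spare capacity = cμ − λ = 15.84 − 15.72 = 0.12/hr

Final: ρ = 0.9924; stable; margin = 0.12/hr


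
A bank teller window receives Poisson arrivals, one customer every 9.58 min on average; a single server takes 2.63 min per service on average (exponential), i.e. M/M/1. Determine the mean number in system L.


λ = 60/9.58 = 6.2630 /hr
μ = 60/2.63 = 22.8137 /hr
ρ = λ/μ = 6.2630/22.8137 = 0.2745
L = ρ/(1−ρ) = 0.2745/0.7255 = 0.3784

Final: 0.3784


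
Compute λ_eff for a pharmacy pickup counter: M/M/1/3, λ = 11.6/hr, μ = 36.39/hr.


ρ = 0.3188; P_K = (1−ρ)ρ^3/(1−ρ^4) = 0.022296
λ_eff = λ(1 − P_K) = 11.6·(1 − 0.022296) = 11.6·0.977704 = 11.3414 /hr

Final: 11.3414 /hr


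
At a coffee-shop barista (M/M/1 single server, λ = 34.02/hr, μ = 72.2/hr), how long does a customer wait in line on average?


ρ = 34.02/72.2 = 0.4712
Wq = ρ/(μ−λ) = 0.4712/(72.2 − 34.02) = 0.4712/38.18 = 0.01234 hr

Final: 0.01234 hr


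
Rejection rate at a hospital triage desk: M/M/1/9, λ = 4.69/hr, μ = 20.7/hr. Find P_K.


ρ = λ/μ = 4.69/20.7 = 0.2266
P_K = (1−ρ)ρ^K/(1−ρ^(K+1)) = (0.7734·0.000001573)/(1 − 0.0000003565)
= 0.000001217/1.000000 = 0.000001217

Final: 0.000001217


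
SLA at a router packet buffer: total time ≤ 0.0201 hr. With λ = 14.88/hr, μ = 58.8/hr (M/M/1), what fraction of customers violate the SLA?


W ~ Exponential(μ−λ) for M/M/1.
μ − λ = 58.8 − 14.88 = 43.9200
P(W > t) = e^{−(μ−λ)t} = e^{−0.8828} = 0.413626

Final: 0.413626


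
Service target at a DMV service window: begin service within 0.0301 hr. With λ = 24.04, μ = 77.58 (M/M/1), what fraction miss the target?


ρ = 24.04/77.58 = 0.3099
P(Wq > t) = ρ·e^{−(μ−λ)t} = 0.3099·e^{−1.6116}
= 0.3099·0.199577 = 0.061844

Final: 0.061844


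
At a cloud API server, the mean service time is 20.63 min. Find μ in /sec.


μ = 1/(service time) in consistent units.
1 second = 0.0166667 min, so μ = 0.0166667/20.63 = 0.0008079 per second

Final: 0.0008079 /sec


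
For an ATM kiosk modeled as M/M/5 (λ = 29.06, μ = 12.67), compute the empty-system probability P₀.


a = λ/μ = 29.06/12.67 = 2.2936; ρ = a/c = 0.4587
Σ_{k=0}^{4} a^k/k! (terms k=0..4) = 1.00000 + 2.29361 + 2.63032 + 2.01097 + 1.15309 = 9.08799
Tail: a^5/(5!(1−ρ)) = 63.47387/(120·0.5413) = 0.97722
P₀ = 1/(9.08799 + 0.97722) = 1/10.06521 = 0.099352

Final: 0.099352


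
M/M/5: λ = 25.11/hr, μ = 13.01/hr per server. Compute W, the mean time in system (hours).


a = 1.9301; ρ = 0.3860; P₀ = 0.144247
Lq = P₀·a^c·ρ/(c!(1−ρ)²) = 0.03296
Wq = Lq/λ = 0.03296/25.11 = 0.001313 hr
W = Wq + 1/μ = 0.001313 + 0.07686 = 0.07818 hr

Final: 0.07818 hr


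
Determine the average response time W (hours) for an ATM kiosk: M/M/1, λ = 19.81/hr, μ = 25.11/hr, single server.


W = 1/(μ−λ) = 1/(25.11 − 19.81) = 1/5.30 = 0.1887 hr

Final: 0.1887 hr


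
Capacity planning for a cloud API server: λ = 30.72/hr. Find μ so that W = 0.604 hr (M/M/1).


W = 1/(μ−λ) ⇒ μ − λ = 1/W = 1/0.604 = 1.6556
μ = λ + 1/W = 30.72 + 1.6556 = 32.3756 per hr

Final: 32.3756 /hr


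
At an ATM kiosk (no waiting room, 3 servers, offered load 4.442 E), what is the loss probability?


B(c,a) = (a^c/c!) / Σ_{k=0}^{c} a^k/k!
a^3/3! = 14.607786
Σ terms (k=0..3): 1.00000 + 4.44200 + 9.86568 + 14.60779 = 29.915468
B = 14.607786/29.915468 = 0.488302

Final: 0.488302


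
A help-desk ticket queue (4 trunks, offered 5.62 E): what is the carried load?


B(4,5.62) = 0.444258 (Erlang-B)
Carried load = a(1 − B) = 5.62·(1 − 0.444258) = 5.62·0.555742 = 3.1233 E

Final: 3.1233 Erlangs


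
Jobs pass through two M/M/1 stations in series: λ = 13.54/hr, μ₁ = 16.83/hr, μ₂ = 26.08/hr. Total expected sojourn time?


Each node sees arrival rate λ = 13.54/hr (tandem ⇒ throughput preserved).
W₁ = 1/(μ₁−λ) = 1/(16.83−13.54) = 0.30395 hr
W₂ = 1/(μ₂−λ) = 1/(26.08−13.54) = 0.07974 hr
W_total = W₁ + W₂ = 0.30395 + 0.07974 = 0.38370 hr

Final: 0.38370 hr


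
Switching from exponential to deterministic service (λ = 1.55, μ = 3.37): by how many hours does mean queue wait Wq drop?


ρ = 1.55/3.37 = 0.4599
Wq(M/M/1) = ρ/(μ−λ) = 0.4599/1.82 = 0.25271 hr
Wq(M/D/1) = ρ/(2(μ−λ)) = 0.12636 hr
Savings = 0.25271 − 0.12636 = 0.12636 hr

Final: 0.12636 hr


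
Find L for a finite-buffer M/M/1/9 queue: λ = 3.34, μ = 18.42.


ρ = 3.34/18.42 = 0.1813
L = ρ[1 − (K+1)ρ^K + Kρ^(K+1)] / [(1−ρ)(1−ρ^(K+1))]
Numerator: 0.1813·(1 − 10·0.0000002119 + 9·0.00000003842) = 0.181324
Denominator: (0.8187)·(1.000000) = 0.818675
L = 0.181324/0.818675 = 0.2215

Final: 0.2215


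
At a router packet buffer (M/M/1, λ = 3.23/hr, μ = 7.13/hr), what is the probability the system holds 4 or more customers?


ρ = 3.23/7.13 = 0.4530
P(N ≥ n) = ρ^n = 0.4530^4 = 0.042116

Final: 0.042116


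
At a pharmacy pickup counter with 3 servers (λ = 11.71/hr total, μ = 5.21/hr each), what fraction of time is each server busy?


ρ = λ/(cμ) = 11.71/(3·5.21) = 11.71/15.63 = 0.7492

Final: 0.7492


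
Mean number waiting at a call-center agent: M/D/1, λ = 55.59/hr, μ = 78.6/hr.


ρ = 55.59/78.6 = 0.7073
M/D/1: Lq = ρ²/(2(1−ρ)) = 0.5002/(2·0.2927) = 0.85433

Final: 0.85433


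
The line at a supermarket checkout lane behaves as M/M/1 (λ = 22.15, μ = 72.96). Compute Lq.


ρ = 22.15/72.96 = 0.3036
Lq = ρ²/(1−ρ) = 0.09217/0.6964 = 0.1323

Final: 0.1323


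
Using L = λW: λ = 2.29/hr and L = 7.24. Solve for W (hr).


W = L/λ = 7.24/2.29 = 3.1616 hr

Final: 3.1616 hr


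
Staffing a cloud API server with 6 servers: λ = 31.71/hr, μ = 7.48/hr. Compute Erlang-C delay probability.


a = λ/μ = 4.2393; ρ = a/6 = 0.7066
P₀ = 0.012616 (from M/M/c formula)
C(c,a) = [a^c/(c!(1−ρ))]·P₀ = [5804.54076/(720·0.2934)]·0.012616
= 27.47277·0.012616 = 0.346600

Final: 0.346600


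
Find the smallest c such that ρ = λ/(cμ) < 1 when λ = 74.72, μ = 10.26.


Stability requires cμ > λ ⇔ c > λ/μ.
λ/μ = 74.72/10.26 = 7.2827
Minimum integer c = ⌊7.2827⌋ + 1 = 8
Check: 8·10.26 = 82.08 > 74.72, while 7·10.26 = 71.82 ≤ 74.72

Final: 8 servers


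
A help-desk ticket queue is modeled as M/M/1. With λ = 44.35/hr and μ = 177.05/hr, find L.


ρ = λ/μ = 44.35/177.05 = 0.2505
L = ρ/(1−ρ) = 0.2505/(1 − 0.2505) = 0.2505/0.7495 = 0.3342

Final: 0.3342


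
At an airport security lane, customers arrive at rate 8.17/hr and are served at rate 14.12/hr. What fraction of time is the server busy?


ρ = λ/μ = 8.17/14.12 = 0.5786

Final: 0.5786


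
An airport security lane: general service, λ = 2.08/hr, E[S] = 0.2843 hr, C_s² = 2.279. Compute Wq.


ρ = λ·E[S] = 2.08·0.2843 = 0.5913
E[S²] = E[S]²(1+C_s²) = 0.2843²·(1+2.279) = 0.265030
Wq = λ·E[S²]/(2(1−ρ)) = 2.08·0.265030/(2·0.4087) = 0.67448 hr

Final: 0.67448 hr


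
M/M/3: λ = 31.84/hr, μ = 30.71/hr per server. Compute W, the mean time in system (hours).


a = 1.0368; ρ = 0.3456; P₀ = 0.349881
Lq = P₀·a^c·ρ/(c!(1−ρ)²) = 0.05245
Wq = Lq/λ = 0.05245/31.84 = 0.001647 hr
W = Wq + 1/μ = 0.001647 + 0.03256 = 0.03421 hr

Final: 0.03421 hr


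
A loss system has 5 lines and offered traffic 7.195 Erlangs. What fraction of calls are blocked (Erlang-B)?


B(c,a) = (a^c/c!) / Σ_{k=0}^{c} a^k/k!
a^5/5! = 160.684041
Σ terms (k=0..5): 1.00000 + 7.19500 + 25.88401 + 62.07849 + 111.66368 + 160.68404 = 368.505227
B = 160.684041/368.505227 = 0.436043

Final: 0.436043


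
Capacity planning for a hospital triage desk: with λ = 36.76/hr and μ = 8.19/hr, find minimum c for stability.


Stability requires cμ > λ ⇔ c > λ/μ.
λ/μ = 36.76/8.19 = 4.4884
Minimum integer c = ⌊4.4884⌋ + 1 = 5
Check: 5·8.19 = 40.95 > 36.76, while 4·8.19 = 32.76 ≤ 36.76

Final: 5 servers


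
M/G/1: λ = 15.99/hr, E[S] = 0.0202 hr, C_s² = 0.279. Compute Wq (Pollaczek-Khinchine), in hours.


ρ = λ·E[S] = 15.99·0.0202 = 0.3230
E[S²] = E[S]²(1+C_s²) = 0.0202²·(1+0.279) = 0.0005219
Wq = λ·E[S²]/(2(1−ρ)) = 15.99·0.0005219/(2·0.6770) = 0.006163 hr

Final: 0.006163 hr


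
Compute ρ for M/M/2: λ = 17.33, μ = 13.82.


ρ = λ/(cμ) = 17.33/(2·13.82) = 17.33/27.64 = 0.6270

Final: 0.6270


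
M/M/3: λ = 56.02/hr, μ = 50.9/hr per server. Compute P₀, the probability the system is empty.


a = λ/μ = 56.02/50.9 = 1.1006; ρ = a/c = 0.3669
Σ_{k=0}^{2} a^k/k! (terms k=0..2) = 1.00000 + 1.10059 + 0.60565 = 2.70624
Tail: a^3/(3!(1−ρ)) = 1.33314/(6·0.6331) = 0.35094
P₀ = 1/(2.70624 + 0.35094) = 1/3.05717 = 0.327100

Final: 0.327100


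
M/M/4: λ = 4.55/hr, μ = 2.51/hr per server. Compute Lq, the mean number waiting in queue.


a = λ/μ = 1.8127; ρ = a/4 = 0.4532
P₀ = 0.159454
Lq = P₀·a^c·ρ / (c!·(1−ρ)²) = 0.159454·10.79818·0.4532/(24·0.29900)
= 0.10874

Final: 0.10874


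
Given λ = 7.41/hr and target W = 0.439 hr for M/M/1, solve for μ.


W = 1/(μ−λ) ⇒ μ − λ = 1/W = 1/0.439 = 2.2779
μ = λ + 1/W = 7.41 + 2.2779 = 9.6879 per hr

Final: 9.6879 /hr


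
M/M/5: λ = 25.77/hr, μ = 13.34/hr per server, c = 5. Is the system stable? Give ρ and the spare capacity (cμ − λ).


Total capacity cμ = 5·13.34 = 66.70/hr
ρ = λ/(cμ) = 25.77/66.70 = 0.3864
Stable ⇔ ρ < 1: YES
Spare capacity = cμ − λ = 66.70 − 25.77 = 40.93/hr

Final: ρ = 0.3864; stable; margin = 40.93/hr


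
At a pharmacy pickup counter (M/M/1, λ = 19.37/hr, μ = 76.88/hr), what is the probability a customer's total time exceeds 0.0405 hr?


W ~ Exponential(μ−λ) for M/M/1.
μ − λ = 76.88 − 19.37 = 57.5100
P(W > t) = e^{−(μ−λ)t} = e^{−2.3292} = 0.097378

Final: 0.097378


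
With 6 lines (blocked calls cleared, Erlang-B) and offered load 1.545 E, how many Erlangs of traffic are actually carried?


B(6,1.545) = 0.004034 (Erlang-B)
Carried load = a(1 − B) = 1.545·(1 − 0.004034) = 1.545·0.995966 = 1.5388 E

Final: 1.5388 Erlangs


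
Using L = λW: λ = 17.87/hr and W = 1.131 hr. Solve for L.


L = λW = 17.87·1.131 = 20.2110

Final: 20.2110


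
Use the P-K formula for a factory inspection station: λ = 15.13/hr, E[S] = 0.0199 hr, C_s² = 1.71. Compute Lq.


ρ = λ·E[S] = 15.13·0.0199 = 0.3011
Lq = ρ²(1+C_s²)/(2(1−ρ)) = 0.09065·(1+1.71)/(2·0.6989)
= 0.09065·2.7100/1.3978 = 0.17575

Final: 0.17575


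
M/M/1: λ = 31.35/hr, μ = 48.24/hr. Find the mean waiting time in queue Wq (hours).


ρ = 31.35/48.24 = 0.6499
Wq = ρ/(μ−λ) = 0.6499/(48.24 − 31.35) = 0.6499/16.89 = 0.03848 hr

Final: 0.03848 hr


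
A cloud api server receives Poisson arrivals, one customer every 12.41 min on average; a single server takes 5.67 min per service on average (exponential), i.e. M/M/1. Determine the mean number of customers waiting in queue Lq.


λ = 60/12.41 = 4.8348 /hr
μ = 60/5.67 = 10.5820 /hr
ρ = λ/μ = 4.8348/10.5820 = 0.4569
Lq = ρ²/(1−ρ) = 0.2087/0.5431 = 0.3844

Final: 0.3844


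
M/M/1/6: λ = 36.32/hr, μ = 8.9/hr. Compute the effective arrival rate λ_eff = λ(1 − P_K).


ρ = 4.0809; P_K = (1−ρ)ρ^6/(1−ρ^7) = 0.754996
λ_eff = λ(1 − P_K) = 36.32·(1 − 0.754996) = 36.32·0.245004 = 8.8985 /hr

Final: 8.8985 /hr


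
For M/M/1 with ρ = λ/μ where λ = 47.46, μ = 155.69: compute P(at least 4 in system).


ρ = 47.46/155.69 = 0.3048
P(N ≥ n) = ρ^n = 0.3048^4 = 0.008635

Final: 0.008635


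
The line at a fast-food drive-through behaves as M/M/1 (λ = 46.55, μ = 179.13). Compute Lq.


ρ = 46.55/179.13 = 0.2599
Lq = ρ²/(1−ρ) = 0.06753/0.7401 = 0.09124

Final: 0.09124


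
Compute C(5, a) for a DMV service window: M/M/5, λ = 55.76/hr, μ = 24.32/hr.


a = λ/μ = 2.2928; ρ = a/5 = 0.4586
P₀ = 0.099439 (from M/M/c formula)
C(c,a) = [a^c/(c!(1−ρ))]·P₀ = [63.35720/(120·0.5414)]·0.099439
= 0.97512·0.099439 = 0.096965

Final: 0.096965


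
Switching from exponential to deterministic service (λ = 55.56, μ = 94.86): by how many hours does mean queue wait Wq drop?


ρ = 55.56/94.86 = 0.5857
Wq(M/M/1) = ρ/(μ−λ) = 0.5857/39.30 = 0.01490 hr
Wq(M/D/1) = ρ/(2(μ−λ)) = 0.007452 hr
Savings = 0.01490 − 0.007452 = 0.007452 hr

Final: 0.007452 hr


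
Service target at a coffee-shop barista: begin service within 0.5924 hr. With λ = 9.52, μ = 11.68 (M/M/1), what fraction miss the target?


ρ = 9.52/11.68 = 0.8151
P(Wq > t) = ρ·e^{−(μ−λ)t} = 0.8151·e^{−1.2796}
= 0.8151·0.278153 = 0.226714

Final: 0.226714


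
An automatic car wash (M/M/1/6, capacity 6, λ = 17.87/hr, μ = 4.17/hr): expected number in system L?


ρ = 17.87/4.17 = 4.2854
L = ρ[1 − (K+1)ρ^K + Kρ^(K+1)] / [(1−ρ)(1−ρ^(K+1))]
Numerator: 4.2854·(1 − 7·6193.426460 + 6·26541.134493) = 496648.104203
Denominator: (-3.2854)·(-26540.134493) = 87194.206849
L = 496648.104203/87194.206849 = 5.6959

Final: 5.6959


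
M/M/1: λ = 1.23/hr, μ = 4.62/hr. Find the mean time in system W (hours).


W = 1/(μ−λ) = 1/(4.62 − 1.23) = 1/3.39 = 0.2950 hr

Final: 0.2950 hr


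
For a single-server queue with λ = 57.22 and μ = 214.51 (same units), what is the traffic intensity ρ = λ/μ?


ρ = λ/μ = 57.22/214.51 = 0.2667

Final: 0.2667


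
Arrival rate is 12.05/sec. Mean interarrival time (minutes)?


Mean interarrival time = 1/λ = 1/12.05 second = 0.08299 second
In minutes: 0.08299 × 0.0166667 = 0.001383 min

Final: 0.001383 min


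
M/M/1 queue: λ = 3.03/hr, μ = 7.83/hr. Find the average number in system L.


ρ = λ/μ = 3.03/7.83 = 0.3870
L = ρ/(1−ρ) = 0.3870/(1 − 0.3870) = 0.3870/0.6130 = 0.6312

Final: 0.6312


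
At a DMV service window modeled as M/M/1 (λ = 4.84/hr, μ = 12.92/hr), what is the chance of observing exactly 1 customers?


ρ = 4.84/12.92 = 0.3746
P_n = (1−ρ)·ρ^n = (1 − 0.3746)·0.3746^1 = 0.6254·0.374613 = 0.234278

Final: 0.234278


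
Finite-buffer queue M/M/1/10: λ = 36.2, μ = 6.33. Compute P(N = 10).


ρ = λ/μ = 36.2/6.33 = 5.7188
P_K = (1−ρ)ρ^K/(1−ρ^(K+1)) = (-4.7188·37415246.014155)/(1 − 213970285.262622)
= -176555039.248467/-213970284.262622 = 0.825138

Final: 0.825138


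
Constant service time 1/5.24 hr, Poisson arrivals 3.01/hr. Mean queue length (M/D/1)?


ρ = 3.01/5.24 = 0.5744
M/D/1: Lq = ρ²/(2(1−ρ)) = 0.3300/(2·0.4256) = 0.38767

Final: 0.38767


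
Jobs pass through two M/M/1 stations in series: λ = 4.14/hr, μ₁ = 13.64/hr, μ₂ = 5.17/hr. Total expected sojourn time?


Each node sees arrival rate λ = 4.14/hr (tandem ⇒ throughput preserved).
W₁ = 1/(μ₁−λ) = 1/(13.64−4.14) = 0.10526 hr
W₂ = 1/(μ₂−λ) = 1/(5.17−4.14) = 0.97087 hr
W_total = W₁ + W₂ = 0.10526 + 0.97087 = 1.07614 hr

Final: 1.07614 hr


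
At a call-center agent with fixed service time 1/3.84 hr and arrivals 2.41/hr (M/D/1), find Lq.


ρ = 2.41/3.84 = 0.6276
M/D/1: Lq = ρ²/(2(1−ρ)) = 0.3939/(2·0.3724) = 0.52886

Final: 0.52886


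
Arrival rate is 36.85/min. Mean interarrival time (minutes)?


Mean interarrival time = 1/λ = 1/36.85 minute = 0.02714 minute
In minutes: 0.02714 × 1 = 0.02714 min

Final: 0.02714 min


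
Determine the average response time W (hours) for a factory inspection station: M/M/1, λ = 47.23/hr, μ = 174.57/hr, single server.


W = 1/(μ−λ) = 1/(174.57 − 47.23) = 1/127.34 = 0.007853 hr

Final: 0.007853 hr


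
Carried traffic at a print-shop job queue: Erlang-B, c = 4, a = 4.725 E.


B(4,4.725) = 0.375979 (Erlang-B)
Carried load = a(1 − B) = 4.725·(1 − 0.375979) = 4.725·0.624021 = 2.9485 E

Final: 2.9485 Erlangs


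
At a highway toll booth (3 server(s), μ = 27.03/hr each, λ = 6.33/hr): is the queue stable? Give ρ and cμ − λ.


Total capacity cμ = 3·27.03 = 81.09/hr
ρ = λ/(cμ) = 6.33/81.09 = 0.07806
Stable ⇔ ρ < 1: YES
Spare capacity = cμ − λ = 81.09 − 6.33 = 74.76/hr

Final: ρ = 0.07806; stable; margin = 74.76/hr


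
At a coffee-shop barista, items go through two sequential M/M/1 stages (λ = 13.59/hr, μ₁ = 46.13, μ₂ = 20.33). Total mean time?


Each node sees arrival rate λ = 13.59/hr (tandem ⇒ throughput preserved).
W₁ = 1/(μ₁−λ) = 1/(46.13−13.59) = 0.03073 hr
W₂ = 1/(μ₂−λ) = 1/(20.33−13.59) = 0.14837 hr
W_total = W₁ + W₂ = 0.03073 + 0.14837 = 0.17910 hr

Final: 0.17910 hr


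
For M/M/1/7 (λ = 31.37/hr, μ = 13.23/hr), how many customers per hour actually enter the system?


ρ = 2.3711; P_K = (1−ρ)ρ^7/(1−ρ^8) = 0.578839
λ_eff = λ(1 − P_K) = 31.37·(1 − 0.578839) = 31.37·0.421161 = 13.2118 /hr

Final: 13.2118 /hr


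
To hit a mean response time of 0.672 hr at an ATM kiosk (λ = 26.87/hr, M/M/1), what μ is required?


W = 1/(μ−λ) ⇒ μ − λ = 1/W = 1/0.672 = 1.4881
μ = λ + 1/W = 26.87 + 1.4881 = 28.3581 per hr

Final: 28.3581 /hr


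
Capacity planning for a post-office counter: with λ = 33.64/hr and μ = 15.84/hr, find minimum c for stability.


Stability requires cμ > λ ⇔ c > λ/μ.
λ/μ = 33.64/15.84 = 2.1237
Minimum integer c = ⌊2.1237⌋ + 1 = 3
Check: 3·15.84 = 47.52 > 33.64, while 2·15.84 = 31.68 ≤ 33.64

Final: 3 servers


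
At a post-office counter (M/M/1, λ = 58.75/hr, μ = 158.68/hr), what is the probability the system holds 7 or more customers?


ρ = 58.75/158.68 = 0.3702
P(N ≥ n) = ρ^n = 0.3702^7 = 0.0009537

Final: 0.0009537


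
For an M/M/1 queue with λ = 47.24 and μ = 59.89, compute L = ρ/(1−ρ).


ρ = λ/μ = 47.24/59.89 = 0.7888
L = ρ/(1−ρ) = 0.7888/(1 − 0.7888) = 0.7888/0.2112 = 3.7344

Final: 3.7344


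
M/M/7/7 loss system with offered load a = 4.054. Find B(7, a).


B(c,a) = (a^c/c!) / Σ_{k=0}^{c} a^k/k!
a^7/7! = 3.570719
Σ terms (k=0..7): 1.00000 + 4.05400 + 8.21746 + 11.10452 + 11.25444 + 9.12510 + 6.16552 + 3.57072 = 54.491758
B = 3.570719/54.491758 = 0.065528

Final: 0.065528
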